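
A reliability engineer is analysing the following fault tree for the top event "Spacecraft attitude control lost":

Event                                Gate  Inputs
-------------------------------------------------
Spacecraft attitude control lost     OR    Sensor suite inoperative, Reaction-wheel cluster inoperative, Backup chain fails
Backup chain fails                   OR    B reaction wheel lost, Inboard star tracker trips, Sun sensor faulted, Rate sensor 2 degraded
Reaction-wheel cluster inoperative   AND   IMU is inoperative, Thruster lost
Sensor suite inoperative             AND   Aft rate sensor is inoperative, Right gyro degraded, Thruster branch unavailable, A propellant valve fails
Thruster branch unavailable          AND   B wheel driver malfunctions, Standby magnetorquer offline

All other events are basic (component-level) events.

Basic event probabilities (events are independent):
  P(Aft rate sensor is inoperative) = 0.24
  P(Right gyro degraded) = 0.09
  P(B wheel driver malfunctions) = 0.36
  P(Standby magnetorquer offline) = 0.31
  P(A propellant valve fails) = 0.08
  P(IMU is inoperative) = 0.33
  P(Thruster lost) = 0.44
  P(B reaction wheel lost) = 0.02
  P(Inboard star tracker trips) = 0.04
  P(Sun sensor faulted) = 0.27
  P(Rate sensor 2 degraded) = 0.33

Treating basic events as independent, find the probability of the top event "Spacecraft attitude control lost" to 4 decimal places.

0.6067

P(Thruster branch unavailable) [AND] = 0.36 × 0.31 = 0.111600
P(Sensor suite inoperative) [AND] = 0.24 × 0.09 × 0.111600 × 0.08 = 0.000193
P(Reaction-wheel cluster inoperative) [AND] = 0.33 × 0.44 = 0.145200
P(Backup chain fails) [OR] = 1 − (1−0.02) × (1−0.04) × (1−0.27) × (1−0.33) = 0.539855
P(Spacecraft attitude control lost) [OR] = 1 − (1−0.000193) × (1−0.145200) × (1−0.539855) = 0.606744
Rounded to 4 decimal places: P(Spacecraft attitude control lost) ≈ 0.6067.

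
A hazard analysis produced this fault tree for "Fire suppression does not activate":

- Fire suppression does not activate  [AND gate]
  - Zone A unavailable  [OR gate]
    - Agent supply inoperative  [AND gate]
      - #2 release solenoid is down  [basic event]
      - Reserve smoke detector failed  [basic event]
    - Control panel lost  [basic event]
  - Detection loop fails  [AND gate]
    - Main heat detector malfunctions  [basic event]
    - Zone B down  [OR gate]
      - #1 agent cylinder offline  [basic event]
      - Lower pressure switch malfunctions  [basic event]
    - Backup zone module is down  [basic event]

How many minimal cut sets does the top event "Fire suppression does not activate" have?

4

Agent supply inoperative [AND]: one cut set from each child combined → 1 × 1 = 1 cut set(s).
Zone A unavailable [OR]: union of children's cut sets → 2 cut set(s).
Zone B down [OR]: union of children's cut sets → 2 cut set(s).
Detection loop fails [AND]: one cut set from each child combined → 1 × 2 × 1 = 2 cut set(s).
Fire suppression does not activate [AND]: one cut set from each child combined → 2 × 2 = 4 cut set(s).
Minimal cut sets: {#1 agent cylinder offline, #2 release solenoid is down, Backup zone module is down, Main heat detector malfunctions, Reserve smoke detector failed}; {#2 release solenoid is down, Backup zone module is down, Lower pressure switch malfunctions, Main heat detector malfunctions, Reserve smoke detector failed}; {#1 agent cylinder offline, Backup zone module is down, Control panel lost, Main heat detector malfunctions}; {Backup zone module is down, Control panel lost, Lower pressure switch malfunctions, Main heat detector malfunctions}.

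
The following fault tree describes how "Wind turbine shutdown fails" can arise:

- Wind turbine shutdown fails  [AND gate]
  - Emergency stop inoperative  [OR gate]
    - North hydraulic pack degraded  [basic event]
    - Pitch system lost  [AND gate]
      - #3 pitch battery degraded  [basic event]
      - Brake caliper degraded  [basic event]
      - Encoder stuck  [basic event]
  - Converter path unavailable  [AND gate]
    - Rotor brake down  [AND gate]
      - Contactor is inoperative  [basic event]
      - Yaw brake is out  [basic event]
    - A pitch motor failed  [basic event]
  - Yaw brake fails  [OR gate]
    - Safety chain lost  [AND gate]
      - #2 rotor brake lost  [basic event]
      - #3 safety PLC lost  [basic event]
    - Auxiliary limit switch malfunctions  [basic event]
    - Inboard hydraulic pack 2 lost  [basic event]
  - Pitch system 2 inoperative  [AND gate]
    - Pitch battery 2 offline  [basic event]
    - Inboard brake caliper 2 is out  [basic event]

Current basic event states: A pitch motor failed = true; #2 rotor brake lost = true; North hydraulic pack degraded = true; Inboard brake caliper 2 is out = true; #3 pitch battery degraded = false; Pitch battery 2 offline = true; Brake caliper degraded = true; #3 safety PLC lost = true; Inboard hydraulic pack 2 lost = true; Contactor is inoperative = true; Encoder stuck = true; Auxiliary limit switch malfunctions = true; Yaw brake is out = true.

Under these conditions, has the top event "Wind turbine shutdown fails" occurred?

Yes

Pitch system lost [AND]: #3 pitch battery degraded=not, Brake caliper degraded=occurs, Encoder stuck=occurs → not all inputs occur → does not occur.
Emergency stop inoperative [OR]: North hydraulic pack degraded=occurs, Pitch system lost=not → at least one input occurs → occurs.
Rotor brake down [AND]: Contactor is inoperative=occurs, Yaw brake is out=occurs → all inputs occur → occurs.
Converter path unavailable [AND]: Rotor brake down=occurs, A pitch motor failed=occurs → all inputs occur → occurs.
Safety chain lost [AND]: #2 rotor brake lost=occurs, #3 safety PLC lost=occurs → all inputs occur → occurs.
Yaw brake fails [OR]: Safety chain lost=occurs, Auxiliary limit switch malfunctions=occurs, Inboard hydraulic pack 2 lost=occurs → at least one input occurs → occurs.
Pitch system 2 inoperative [AND]: Pitch battery 2 offline=occurs, Inboard brake caliper 2 is out=occurs → all inputs occur → occurs.
Wind turbine shutdown fails [AND]: Emergency stop inoperative=occurs, Converter path unavailable=occurs, Yaw brake fails=occurs, Pitch system 2 inoperative=occurs → all inputs occur → occurs.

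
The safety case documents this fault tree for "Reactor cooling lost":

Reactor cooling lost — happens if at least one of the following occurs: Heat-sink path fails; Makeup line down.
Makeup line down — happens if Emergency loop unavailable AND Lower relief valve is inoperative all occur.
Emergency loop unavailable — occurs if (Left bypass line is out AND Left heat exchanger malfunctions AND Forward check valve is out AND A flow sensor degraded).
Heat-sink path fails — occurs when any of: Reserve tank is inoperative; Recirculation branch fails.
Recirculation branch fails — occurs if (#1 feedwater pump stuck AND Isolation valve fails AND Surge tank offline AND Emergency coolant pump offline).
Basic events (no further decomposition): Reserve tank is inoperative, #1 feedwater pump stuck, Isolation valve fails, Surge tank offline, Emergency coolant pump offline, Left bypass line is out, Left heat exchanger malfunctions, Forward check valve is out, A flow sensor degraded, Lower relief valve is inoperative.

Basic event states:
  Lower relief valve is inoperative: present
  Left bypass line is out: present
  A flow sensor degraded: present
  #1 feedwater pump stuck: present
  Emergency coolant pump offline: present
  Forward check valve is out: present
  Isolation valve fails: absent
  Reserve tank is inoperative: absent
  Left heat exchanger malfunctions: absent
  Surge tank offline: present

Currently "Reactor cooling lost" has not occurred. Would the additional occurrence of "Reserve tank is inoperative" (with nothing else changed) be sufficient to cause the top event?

Counterfactual: set "Reserve tank is inoperative" to occurred.
Recirculation branch fails [AND]: #1 feedwater pump stuck=occurs, Isolation valve fails=not, Surge tank offline=occurs, Emergency coolant pump offline=occurs → not all inputs occur → does not occur.
Heat-sink path fails [OR]: Reserve tank is inoperative=occurs, Recirculation branch fails=not → at least one input occurs → occurs.
Emergency loop unavailable [AND]: Left bypass line is out=occurs, Left heat exchanger malfunctions=not, Forward check valve is out=occurs, A flow sensor degraded=occurs → not all inputs occur → does not occur.
Makeup line down [AND]: Emergency loop unavailable=not, Lower relief valve is inoperative=occurs → not all inputs occur → does not occur.
Reactor cooling lost [OR]: Heat-sink path fails=occurs, Makeup line down=not → at least one input occurs → occurs.

Yes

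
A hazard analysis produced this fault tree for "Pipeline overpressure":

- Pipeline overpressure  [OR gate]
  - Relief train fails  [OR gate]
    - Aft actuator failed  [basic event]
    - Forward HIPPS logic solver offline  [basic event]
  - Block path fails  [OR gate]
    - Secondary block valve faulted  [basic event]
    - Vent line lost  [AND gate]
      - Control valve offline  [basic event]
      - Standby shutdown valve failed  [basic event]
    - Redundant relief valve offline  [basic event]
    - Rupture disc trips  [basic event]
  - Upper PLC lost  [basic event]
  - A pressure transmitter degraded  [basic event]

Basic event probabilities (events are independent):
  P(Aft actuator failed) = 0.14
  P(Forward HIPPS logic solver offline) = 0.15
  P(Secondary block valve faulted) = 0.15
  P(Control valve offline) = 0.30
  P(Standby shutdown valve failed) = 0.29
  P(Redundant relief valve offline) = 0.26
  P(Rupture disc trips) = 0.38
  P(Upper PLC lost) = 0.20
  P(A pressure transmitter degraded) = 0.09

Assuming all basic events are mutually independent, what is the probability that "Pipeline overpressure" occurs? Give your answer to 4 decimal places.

P(Relief train fails) [OR] = 1 − (1−0.14) × (1−0.15) = 0.269000
P(Vent line lost) [AND] = 0.30 × 0.29 = 0.087000
P(Block path fails) [OR] = 1 − (1−0.15) × (1−0.087000) × (1−0.26) × (1−0.38) = 0.643948
P(Pipeline overpressure) [OR] = 1 − (1−0.269000) × (1−0.643948) × (1−0.20) × (1−0.09) = 0.810521
Rounded to 4 decimal places: P(Pipeline overpressure) ≈ 0.8105.

0.8105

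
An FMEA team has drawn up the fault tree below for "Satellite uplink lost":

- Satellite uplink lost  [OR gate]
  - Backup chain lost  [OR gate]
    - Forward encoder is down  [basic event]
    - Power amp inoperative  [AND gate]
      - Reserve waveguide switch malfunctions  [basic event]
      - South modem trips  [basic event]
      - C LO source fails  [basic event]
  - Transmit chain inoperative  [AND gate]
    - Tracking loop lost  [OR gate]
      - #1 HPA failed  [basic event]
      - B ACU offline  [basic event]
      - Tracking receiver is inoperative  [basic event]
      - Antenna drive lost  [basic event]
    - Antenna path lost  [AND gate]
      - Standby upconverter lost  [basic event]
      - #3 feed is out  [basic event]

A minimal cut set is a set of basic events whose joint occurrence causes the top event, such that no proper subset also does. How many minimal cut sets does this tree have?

6

Power amp inoperative [AND]: one cut set from each child combined → 1 × 1 × 1 = 1 cut set(s).
Backup chain lost [OR]: union of children's cut sets → 2 cut set(s).
Tracking loop lost [OR]: union of children's cut sets → 4 cut set(s).
Antenna path lost [AND]: one cut set from each child combined → 1 × 1 = 1 cut set(s).
Transmit chain inoperative [AND]: one cut set from each child combined → 4 × 1 = 4 cut set(s).
Satellite uplink lost [OR]: union of children's cut sets → 6 cut set(s).
Minimal cut sets: {Forward encoder is down}; {C LO source fails, Reserve waveguide switch malfunctions, South modem trips}; {#1 HPA failed, #3 feed is out, Standby upconverter lost}; {#3 feed is out, B ACU offline, Standby upconverter lost}; {#3 feed is out, Standby upconverter lost, Tracking receiver is inoperative}; {#3 feed is out, Antenna drive lost, Standby upconverter lost}.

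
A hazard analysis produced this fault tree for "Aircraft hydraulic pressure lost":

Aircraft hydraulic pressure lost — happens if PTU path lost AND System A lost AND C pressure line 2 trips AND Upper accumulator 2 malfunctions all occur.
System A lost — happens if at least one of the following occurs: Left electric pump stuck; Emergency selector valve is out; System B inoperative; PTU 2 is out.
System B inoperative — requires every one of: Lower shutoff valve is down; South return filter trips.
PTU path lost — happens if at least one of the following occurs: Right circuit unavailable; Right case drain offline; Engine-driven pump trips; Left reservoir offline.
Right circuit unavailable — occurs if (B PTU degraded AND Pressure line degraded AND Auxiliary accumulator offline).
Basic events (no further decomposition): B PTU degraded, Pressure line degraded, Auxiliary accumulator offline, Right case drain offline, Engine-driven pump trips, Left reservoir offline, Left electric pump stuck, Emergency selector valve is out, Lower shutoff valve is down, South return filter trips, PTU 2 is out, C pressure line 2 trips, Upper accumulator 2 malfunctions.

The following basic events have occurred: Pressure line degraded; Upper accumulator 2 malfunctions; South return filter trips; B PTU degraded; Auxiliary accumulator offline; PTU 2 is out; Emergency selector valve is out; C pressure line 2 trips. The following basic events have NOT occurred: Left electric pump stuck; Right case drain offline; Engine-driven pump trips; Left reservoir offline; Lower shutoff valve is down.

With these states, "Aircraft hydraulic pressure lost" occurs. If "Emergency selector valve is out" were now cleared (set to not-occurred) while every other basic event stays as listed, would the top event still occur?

Yes

Counterfactual: set "Emergency selector valve is out" to not occurred.
Right circuit unavailable [AND]: B PTU degraded=occurs, Pressure line degraded=occurs, Auxiliary accumulator offline=occurs → all inputs occur → occurs.
PTU path lost [OR]: Right circuit unavailable=occurs, Right case drain offline=not, Engine-driven pump trips=not, Left reservoir offline=not → at least one input occurs → occurs.
System B inoperative [AND]: Lower shutoff valve is down=not, South return filter trips=occurs → not all inputs occur → does not occur.
System A lost [OR]: Left electric pump stuck=not, Emergency selector valve is out=not, System B inoperative=not, PTU 2 is out=occurs → at least one input occurs → occurs.
Aircraft hydraulic pressure lost [AND]: PTU path lost=occurs, System A lost=occurs, C pressure line 2 trips=occurs, Upper accumulator 2 malfunctions=occurs → all inputs occur → occurs.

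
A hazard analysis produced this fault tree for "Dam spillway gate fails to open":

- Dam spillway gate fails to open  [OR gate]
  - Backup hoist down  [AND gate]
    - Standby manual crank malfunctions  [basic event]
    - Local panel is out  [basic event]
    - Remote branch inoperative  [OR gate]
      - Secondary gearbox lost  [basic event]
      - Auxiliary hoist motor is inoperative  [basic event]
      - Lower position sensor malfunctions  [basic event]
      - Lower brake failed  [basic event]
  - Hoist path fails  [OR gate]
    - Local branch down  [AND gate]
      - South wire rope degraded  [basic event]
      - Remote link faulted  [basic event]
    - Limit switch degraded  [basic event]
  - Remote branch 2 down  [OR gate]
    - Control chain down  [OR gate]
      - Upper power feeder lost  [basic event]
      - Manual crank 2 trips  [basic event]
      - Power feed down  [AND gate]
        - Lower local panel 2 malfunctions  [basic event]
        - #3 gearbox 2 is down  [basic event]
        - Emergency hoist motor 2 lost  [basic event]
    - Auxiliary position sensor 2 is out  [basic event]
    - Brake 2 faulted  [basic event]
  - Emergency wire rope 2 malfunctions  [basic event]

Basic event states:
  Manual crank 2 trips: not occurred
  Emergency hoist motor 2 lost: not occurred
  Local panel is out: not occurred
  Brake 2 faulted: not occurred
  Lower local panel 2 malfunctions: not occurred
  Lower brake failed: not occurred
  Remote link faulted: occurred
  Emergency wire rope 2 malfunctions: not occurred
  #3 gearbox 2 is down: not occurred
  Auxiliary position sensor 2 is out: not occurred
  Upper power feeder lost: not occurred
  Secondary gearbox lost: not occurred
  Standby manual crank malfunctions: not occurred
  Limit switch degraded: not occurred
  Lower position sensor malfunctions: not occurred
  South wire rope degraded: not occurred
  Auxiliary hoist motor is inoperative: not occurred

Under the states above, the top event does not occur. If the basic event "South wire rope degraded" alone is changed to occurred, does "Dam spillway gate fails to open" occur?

Counterfactual: set "South wire rope degraded" to occurred.
Remote branch inoperative [OR]: Secondary gearbox lost=not, Auxiliary hoist motor is inoperative=not, Lower position sensor malfunctions=not, Lower brake failed=not → no input occurs → does not occur.
Backup hoist down [AND]: Standby manual crank malfunctions=not, Local panel is out=not, Remote branch inoperative=not → not all inputs occur → does not occur.
Local branch down [AND]: South wire rope degraded=occurs, Remote link faulted=occurs → all inputs occur → occurs.
Hoist path fails [OR]: Local branch down=occurs, Limit switch degraded=not → at least one input occurs → occurs.
Power feed down [AND]: Lower local panel 2 malfunctions=not, #3 gearbox 2 is down=not, Emergency hoist motor 2 lost=not → not all inputs occur → does not occur.
Control chain down [OR]: Upper power feeder lost=not, Manual crank 2 trips=not, Power feed down=not → no input occurs → does not occur.
Remote branch 2 down [OR]: Control chain down=not, Auxiliary position sensor 2 is out=not, Brake 2 faulted=not → no input occurs → does not occur.
Dam spillway gate fails to open [OR]: Backup hoist down=not, Hoist path fails=occurs, Remote branch 2 down=not, Emergency wire rope 2 malfunctions=not → at least one input occurs → occurs.

Yes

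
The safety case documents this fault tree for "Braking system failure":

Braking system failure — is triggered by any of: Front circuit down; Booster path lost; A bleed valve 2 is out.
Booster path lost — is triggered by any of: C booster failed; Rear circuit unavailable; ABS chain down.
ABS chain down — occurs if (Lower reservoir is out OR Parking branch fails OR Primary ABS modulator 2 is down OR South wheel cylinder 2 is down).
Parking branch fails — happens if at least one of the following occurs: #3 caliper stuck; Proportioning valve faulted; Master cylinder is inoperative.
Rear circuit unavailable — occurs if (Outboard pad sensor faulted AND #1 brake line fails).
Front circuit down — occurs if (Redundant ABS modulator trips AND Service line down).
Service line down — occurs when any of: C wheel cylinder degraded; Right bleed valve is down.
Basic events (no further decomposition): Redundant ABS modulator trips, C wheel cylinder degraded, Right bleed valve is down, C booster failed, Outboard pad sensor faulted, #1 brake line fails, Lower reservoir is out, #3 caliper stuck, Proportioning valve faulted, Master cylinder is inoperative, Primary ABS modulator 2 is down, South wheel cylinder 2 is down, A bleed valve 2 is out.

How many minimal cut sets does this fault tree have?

Service line down [OR]: union of children's cut sets → 2 cut set(s).
Front circuit down [AND]: one cut set from each child combined → 1 × 2 = 2 cut set(s).
Rear circuit unavailable [AND]: one cut set from each child combined → 1 × 1 = 1 cut set(s).
Parking branch fails [OR]: union of children's cut sets → 3 cut set(s).
ABS chain down [OR]: union of children's cut sets → 6 cut set(s).
Booster path lost [OR]: union of children's cut sets → 8 cut set(s).
Braking system failure [OR]: union of children's cut sets → 11 cut set(s).

11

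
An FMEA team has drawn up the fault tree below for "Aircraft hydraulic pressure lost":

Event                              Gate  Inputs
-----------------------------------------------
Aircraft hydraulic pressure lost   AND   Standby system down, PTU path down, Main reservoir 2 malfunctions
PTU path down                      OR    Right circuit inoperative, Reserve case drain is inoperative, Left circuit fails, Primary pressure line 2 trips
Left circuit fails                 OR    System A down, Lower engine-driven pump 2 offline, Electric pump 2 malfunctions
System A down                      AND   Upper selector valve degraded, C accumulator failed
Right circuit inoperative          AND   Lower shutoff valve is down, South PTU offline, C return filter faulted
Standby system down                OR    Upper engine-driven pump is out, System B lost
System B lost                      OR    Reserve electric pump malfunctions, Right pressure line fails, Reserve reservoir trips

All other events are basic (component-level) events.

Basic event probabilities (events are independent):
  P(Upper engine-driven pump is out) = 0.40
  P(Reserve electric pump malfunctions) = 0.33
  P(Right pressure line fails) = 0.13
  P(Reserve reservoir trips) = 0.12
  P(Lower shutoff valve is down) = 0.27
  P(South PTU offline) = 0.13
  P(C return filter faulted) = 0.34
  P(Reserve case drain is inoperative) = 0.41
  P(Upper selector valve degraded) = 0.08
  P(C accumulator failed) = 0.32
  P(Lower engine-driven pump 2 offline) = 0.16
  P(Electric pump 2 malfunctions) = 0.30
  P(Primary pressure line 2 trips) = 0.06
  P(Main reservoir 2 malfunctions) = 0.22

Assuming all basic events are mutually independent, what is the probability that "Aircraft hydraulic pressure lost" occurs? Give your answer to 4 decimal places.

P(System B lost) [OR] = 1 − (1−0.33) × (1−0.13) × (1−0.12) = 0.487048
P(Standby system down) [OR] = 1 − (1−0.40) × (1−0.487048) = 0.692229
P(Right circuit inoperative) [AND] = 0.27 × 0.13 × 0.34 = 0.011934
P(System A down) [AND] = 0.08 × 0.32 = 0.025600
P(Left circuit fails) [OR] = 1 − (1−0.025600) × (1−0.16) × (1−0.30) = 0.427053
P(PTU path down) [OR] = 1 − (1−0.011934) × (1−0.41) × (1−0.427053) × (1−0.06) = 0.686036
P(Aircraft hydraulic pressure lost) [AND] = 0.692229 × 0.686036 × 0.22 = 0.104477
Rounded to 4 decimal places: P(Aircraft hydraulic pressure lost) ≈ 0.1045.

0.1045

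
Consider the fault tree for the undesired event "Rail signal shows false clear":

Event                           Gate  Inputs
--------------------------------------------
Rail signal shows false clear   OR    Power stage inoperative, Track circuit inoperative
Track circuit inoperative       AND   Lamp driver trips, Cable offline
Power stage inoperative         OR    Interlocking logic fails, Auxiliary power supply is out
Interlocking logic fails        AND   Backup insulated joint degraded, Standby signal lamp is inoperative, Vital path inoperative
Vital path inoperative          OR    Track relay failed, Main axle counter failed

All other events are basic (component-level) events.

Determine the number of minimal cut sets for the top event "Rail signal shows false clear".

4

Vital path inoperative [OR]: union of children's cut sets → 2 cut set(s).
Interlocking logic fails [AND]: one cut set from each child combined → 1 × 1 × 2 = 2 cut set(s).
Power stage inoperative [OR]: union of children's cut sets → 3 cut set(s).
Track circuit inoperative [AND]: one cut set from each child combined → 1 × 1 = 1 cut set(s).
Rail signal shows false clear [OR]: union of children's cut sets → 4 cut set(s).
Minimal cut sets: {Backup insulated joint degraded, Standby signal lamp is inoperative, Track relay failed}; {Backup insulated joint degraded, Main axle counter failed, Standby signal lamp is inoperative}; {Auxiliary power supply is out}; {Cable offline, Lamp driver trips}.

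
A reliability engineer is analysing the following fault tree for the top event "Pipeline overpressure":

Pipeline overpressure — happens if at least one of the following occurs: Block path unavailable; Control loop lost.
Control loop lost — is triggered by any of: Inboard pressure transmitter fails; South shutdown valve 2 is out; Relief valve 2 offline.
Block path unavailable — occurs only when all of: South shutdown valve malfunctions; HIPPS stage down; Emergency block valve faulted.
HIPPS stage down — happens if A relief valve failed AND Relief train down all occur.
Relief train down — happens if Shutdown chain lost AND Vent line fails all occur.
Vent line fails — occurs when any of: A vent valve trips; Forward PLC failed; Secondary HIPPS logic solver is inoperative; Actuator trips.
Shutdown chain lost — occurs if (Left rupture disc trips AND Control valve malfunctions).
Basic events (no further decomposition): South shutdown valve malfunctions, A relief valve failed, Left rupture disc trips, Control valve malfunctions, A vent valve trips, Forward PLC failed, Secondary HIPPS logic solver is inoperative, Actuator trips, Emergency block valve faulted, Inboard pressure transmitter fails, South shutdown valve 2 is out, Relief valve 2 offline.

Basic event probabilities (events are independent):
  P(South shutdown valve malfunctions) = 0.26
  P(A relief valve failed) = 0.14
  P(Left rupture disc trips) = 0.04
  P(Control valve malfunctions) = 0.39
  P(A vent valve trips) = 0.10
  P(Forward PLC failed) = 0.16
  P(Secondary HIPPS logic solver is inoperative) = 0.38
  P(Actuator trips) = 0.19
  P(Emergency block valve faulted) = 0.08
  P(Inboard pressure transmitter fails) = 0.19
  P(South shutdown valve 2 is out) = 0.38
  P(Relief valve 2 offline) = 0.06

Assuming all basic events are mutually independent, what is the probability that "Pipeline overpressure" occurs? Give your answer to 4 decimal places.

0.5279

P(Shutdown chain lost) [AND] = 0.04 × 0.39 = 0.015600
P(Vent line fails) [OR] = 1 − (1−0.10) × (1−0.16) × (1−0.38) × (1−0.19) = 0.620337
P(Relief train down) [AND] = 0.015600 × 0.620337 = 0.009677
P(HIPPS stage down) [AND] = 0.14 × 0.009677 = 0.001355
P(Block path unavailable) [AND] = 0.26 × 0.001355 × 0.08 = 0.000028
P(Control loop lost) [OR] = 1 − (1−0.19) × (1−0.38) × (1−0.06) = 0.527932
P(Pipeline overpressure) [OR] = 1 − (1−0.000028) × (1−0.527932) = 0.527945
Rounded to 4 decimal places: P(Pipeline overpressure) ≈ 0.5279.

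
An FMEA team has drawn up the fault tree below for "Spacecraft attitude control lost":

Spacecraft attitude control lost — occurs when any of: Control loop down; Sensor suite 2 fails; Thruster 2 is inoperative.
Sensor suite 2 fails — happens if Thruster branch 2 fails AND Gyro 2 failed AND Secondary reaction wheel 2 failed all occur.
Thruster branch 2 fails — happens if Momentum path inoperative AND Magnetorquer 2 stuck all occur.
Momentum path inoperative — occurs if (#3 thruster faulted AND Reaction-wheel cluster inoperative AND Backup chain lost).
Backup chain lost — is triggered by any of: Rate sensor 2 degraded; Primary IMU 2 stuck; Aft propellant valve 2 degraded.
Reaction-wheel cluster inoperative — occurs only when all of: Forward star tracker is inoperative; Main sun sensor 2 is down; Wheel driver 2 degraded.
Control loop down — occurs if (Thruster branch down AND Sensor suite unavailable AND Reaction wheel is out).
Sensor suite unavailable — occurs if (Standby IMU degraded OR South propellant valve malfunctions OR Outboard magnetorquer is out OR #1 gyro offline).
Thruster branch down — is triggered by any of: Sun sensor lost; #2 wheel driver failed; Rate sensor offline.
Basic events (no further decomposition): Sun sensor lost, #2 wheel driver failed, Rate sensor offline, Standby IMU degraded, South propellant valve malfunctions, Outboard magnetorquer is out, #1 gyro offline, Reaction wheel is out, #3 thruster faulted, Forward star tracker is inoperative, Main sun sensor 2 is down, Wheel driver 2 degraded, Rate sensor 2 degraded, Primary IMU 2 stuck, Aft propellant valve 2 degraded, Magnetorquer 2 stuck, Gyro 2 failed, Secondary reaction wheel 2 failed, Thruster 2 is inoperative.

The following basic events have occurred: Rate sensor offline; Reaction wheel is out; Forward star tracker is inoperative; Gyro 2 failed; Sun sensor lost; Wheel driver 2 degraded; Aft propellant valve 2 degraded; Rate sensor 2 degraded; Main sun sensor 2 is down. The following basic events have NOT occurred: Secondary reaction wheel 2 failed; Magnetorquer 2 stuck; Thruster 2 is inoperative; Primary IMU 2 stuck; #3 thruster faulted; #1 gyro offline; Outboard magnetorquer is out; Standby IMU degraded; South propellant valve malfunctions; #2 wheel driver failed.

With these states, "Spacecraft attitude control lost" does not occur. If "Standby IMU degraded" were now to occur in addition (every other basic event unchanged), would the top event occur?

Yes

Counterfactual: set "Standby IMU degraded" to occurred.
Thruster branch down [OR]: Sun sensor lost=occurs, #2 wheel driver failed=not, Rate sensor offline=occurs → at least one input occurs → occurs.
Sensor suite unavailable [OR]: Standby IMU degraded=occurs, South propellant valve malfunctions=not, Outboard magnetorquer is out=not, #1 gyro offline=not → at least one input occurs → occurs.
Control loop down [AND]: Thruster branch down=occurs, Sensor suite unavailable=occurs, Reaction wheel is out=occurs → all inputs occur → occurs.
Reaction-wheel cluster inoperative [AND]: Forward star tracker is inoperative=occurs, Main sun sensor 2 is down=occurs, Wheel driver 2 degraded=occurs → all inputs occur → occurs.
Backup chain lost [OR]: Rate sensor 2 degraded=occurs, Primary IMU 2 stuck=not, Aft propellant valve 2 degraded=occurs → at least one input occurs → occurs.
Momentum path inoperative [AND]: #3 thruster faulted=not, Reaction-wheel cluster inoperative=occurs, Backup chain lost=occurs → not all inputs occur → does not occur.
Thruster branch 2 fails [AND]: Momentum path inoperative=not, Magnetorquer 2 stuck=not → not all inputs occur → does not occur.
Sensor suite 2 fails [AND]: Thruster branch 2 fails=not, Gyro 2 failed=occurs, Secondary reaction wheel 2 failed=not → not all inputs occur → does not occur.
Spacecraft attitude control lost [OR]: Control loop down=occurs, Sensor suite 2 fails=not, Thruster 2 is inoperative=not → at least one input occurs → occurs.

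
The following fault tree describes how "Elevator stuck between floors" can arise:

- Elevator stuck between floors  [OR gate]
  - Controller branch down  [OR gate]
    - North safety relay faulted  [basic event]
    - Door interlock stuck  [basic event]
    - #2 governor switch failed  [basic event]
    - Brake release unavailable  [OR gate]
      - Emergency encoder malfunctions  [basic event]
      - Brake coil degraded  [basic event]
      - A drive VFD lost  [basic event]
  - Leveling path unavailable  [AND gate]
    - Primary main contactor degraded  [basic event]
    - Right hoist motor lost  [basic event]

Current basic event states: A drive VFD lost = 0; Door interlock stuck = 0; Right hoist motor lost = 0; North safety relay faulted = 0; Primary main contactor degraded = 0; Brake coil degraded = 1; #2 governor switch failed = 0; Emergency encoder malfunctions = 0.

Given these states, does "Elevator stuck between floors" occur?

Brake release unavailable [OR]: Emergency encoder malfunctions=not, Brake coil degraded=occurs, A drive VFD lost=not → at least one input occurs → occurs.
Controller branch down [OR]: North safety relay faulted=not, Door interlock stuck=not, #2 governor switch failed=not, Brake release unavailable=occurs → at least one input occurs → occurs.
Leveling path unavailable [AND]: Primary main contactor degraded=not, Right hoist motor lost=not → not all inputs occur → does not occur.
Elevator stuck between floors [OR]: Controller branch down=occurs, Leveling path unavailable=not → at least one input occurs → occurs.

Yes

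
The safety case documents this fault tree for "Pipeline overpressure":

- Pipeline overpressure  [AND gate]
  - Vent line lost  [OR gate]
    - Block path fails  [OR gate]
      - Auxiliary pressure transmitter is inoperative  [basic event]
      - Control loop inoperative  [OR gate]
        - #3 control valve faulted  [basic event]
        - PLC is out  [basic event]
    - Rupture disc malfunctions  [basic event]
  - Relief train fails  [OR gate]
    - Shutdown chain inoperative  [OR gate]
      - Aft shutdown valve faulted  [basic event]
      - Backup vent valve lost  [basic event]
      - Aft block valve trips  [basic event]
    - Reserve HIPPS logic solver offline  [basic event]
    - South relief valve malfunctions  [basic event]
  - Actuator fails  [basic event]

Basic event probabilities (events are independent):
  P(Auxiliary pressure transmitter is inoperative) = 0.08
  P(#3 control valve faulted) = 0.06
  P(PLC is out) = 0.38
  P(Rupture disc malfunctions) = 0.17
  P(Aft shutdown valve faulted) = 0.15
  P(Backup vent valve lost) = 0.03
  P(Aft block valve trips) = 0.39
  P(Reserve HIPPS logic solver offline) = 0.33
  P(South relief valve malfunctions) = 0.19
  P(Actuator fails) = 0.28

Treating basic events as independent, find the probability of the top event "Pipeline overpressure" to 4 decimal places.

P(Control loop inoperative) [OR] = 1 − (1−0.06) × (1−0.38) = 0.417200
P(Block path fails) [OR] = 1 − (1−0.08) × (1−0.417200) = 0.463824
P(Vent line lost) [OR] = 1 − (1−0.463824) × (1−0.17) = 0.554974
P(Shutdown chain inoperative) [OR] = 1 − (1−0.15) × (1−0.03) × (1−0.39) = 0.497055
P(Relief train fails) [OR] = 1 − (1−0.497055) × (1−0.33) × (1−0.19) = 0.727052
P(Pipeline overpressure) [AND] = 0.554974 × 0.727052 × 0.28 = 0.112979
Rounded to 4 decimal places: P(Pipeline overpressure) ≈ 0.1130.

0.1130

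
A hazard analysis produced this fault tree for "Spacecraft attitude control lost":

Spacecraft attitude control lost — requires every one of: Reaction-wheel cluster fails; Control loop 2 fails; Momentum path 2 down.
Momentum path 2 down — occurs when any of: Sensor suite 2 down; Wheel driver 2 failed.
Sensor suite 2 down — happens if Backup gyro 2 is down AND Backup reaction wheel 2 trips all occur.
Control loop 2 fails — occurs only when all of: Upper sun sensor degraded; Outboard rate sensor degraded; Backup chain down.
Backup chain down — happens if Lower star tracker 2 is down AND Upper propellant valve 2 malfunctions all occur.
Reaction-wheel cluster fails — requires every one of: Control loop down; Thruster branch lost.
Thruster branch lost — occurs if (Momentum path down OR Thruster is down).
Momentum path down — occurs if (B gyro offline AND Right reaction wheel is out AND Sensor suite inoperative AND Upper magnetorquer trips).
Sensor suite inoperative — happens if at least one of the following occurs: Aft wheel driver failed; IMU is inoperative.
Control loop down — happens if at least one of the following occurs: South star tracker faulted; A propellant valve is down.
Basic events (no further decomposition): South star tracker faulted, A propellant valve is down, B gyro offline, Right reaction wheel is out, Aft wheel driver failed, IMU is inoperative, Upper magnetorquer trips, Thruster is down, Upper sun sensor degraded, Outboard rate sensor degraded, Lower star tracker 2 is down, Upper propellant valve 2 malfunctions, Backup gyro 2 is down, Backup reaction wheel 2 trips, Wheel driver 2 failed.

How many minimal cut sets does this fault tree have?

Control loop down [OR]: union of children's cut sets → 2 cut set(s).
Sensor suite inoperative [OR]: union of children's cut sets → 2 cut set(s).
Momentum path down [AND]: one cut set from each child combined → 1 × 1 × 2 × 1 = 2 cut set(s).
Thruster branch lost [OR]: union of children's cut sets → 3 cut set(s).
Reaction-wheel cluster fails [AND]: one cut set from each child combined → 2 × 3 = 6 cut set(s).
Backup chain down [AND]: one cut set from each child combined → 1 × 1 = 1 cut set(s).
Control loop 2 fails [AND]: one cut set from each child combined → 1 × 1 × 1 = 1 cut set(s).
Sensor suite 2 down [AND]: one cut set from each child combined → 1 × 1 = 1 cut set(s).
Momentum path 2 down [OR]: union of children's cut sets → 2 cut set(s).
Spacecraft attitude control lost [AND]: one cut set from each child combined → 6 × 1 × 2 = 12 cut set(s).

12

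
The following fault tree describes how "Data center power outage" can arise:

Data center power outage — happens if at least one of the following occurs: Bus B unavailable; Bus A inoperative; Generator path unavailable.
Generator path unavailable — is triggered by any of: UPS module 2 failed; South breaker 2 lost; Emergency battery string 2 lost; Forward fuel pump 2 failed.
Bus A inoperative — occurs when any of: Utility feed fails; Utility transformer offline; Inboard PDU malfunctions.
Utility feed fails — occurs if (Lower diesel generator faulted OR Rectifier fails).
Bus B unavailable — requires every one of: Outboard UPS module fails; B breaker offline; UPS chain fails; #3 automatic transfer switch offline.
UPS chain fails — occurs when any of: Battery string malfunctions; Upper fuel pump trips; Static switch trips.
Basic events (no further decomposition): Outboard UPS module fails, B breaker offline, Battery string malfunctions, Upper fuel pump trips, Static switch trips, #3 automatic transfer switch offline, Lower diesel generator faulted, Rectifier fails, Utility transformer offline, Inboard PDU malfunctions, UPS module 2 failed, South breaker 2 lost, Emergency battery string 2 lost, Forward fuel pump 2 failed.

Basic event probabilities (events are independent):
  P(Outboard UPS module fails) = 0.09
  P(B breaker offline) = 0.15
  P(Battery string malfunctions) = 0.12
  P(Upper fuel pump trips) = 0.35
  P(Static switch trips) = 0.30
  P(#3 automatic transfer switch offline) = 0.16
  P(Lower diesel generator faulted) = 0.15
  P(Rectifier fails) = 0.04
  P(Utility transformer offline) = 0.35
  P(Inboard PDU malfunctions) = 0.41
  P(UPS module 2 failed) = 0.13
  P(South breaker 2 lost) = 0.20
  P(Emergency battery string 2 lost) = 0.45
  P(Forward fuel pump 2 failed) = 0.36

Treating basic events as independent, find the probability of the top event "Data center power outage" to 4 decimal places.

P(UPS chain fails) [OR] = 1 − (1−0.12) × (1−0.35) × (1−0.30) = 0.599600
P(Bus B unavailable) [AND] = 0.09 × 0.15 × 0.599600 × 0.16 = 0.001295
P(Utility feed fails) [OR] = 1 − (1−0.15) × (1−0.04) = 0.184000
P(Bus A inoperative) [OR] = 1 − (1−0.184000) × (1−0.35) × (1−0.41) = 0.687064
P(Generator path unavailable) [OR] = 1 − (1−0.13) × (1−0.20) × (1−0.45) × (1−0.36) = 0.755008
P(Data center power outage) [OR] = 1 − (1−0.001295) × (1−0.687064) × (1−0.755008) = 0.923432
Rounded to 4 decimal places: P(Data center power outage) ≈ 0.9234.

0.9234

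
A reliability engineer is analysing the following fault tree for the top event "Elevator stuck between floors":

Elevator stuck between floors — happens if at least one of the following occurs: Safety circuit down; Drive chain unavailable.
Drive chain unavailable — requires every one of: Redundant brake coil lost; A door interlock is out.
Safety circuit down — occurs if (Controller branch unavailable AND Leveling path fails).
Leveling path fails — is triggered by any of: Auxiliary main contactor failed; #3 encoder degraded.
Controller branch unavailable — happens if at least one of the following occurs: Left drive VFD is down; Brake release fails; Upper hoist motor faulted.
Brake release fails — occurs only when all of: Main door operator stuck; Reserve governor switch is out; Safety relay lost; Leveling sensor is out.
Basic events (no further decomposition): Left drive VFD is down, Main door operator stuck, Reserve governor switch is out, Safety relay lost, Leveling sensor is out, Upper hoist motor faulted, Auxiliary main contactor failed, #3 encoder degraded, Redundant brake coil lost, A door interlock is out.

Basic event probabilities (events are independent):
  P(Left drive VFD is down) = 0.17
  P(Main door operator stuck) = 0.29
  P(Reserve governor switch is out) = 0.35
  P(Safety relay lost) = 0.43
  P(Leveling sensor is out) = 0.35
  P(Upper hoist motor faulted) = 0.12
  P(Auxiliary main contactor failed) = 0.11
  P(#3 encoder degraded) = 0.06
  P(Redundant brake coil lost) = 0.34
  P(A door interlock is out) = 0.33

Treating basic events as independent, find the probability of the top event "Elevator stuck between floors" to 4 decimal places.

0.1529

P(Brake release fails) [AND] = 0.29 × 0.35 × 0.43 × 0.35 = 0.015276
P(Controller branch unavailable) [OR] = 1 − (1−0.17) × (1−0.015276) × (1−0.12) = 0.280758
P(Leveling path fails) [OR] = 1 − (1−0.11) × (1−0.06) = 0.163400
P(Safety circuit down) [AND] = 0.280758 × 0.163400 = 0.045876
P(Drive chain unavailable) [AND] = 0.34 × 0.33 = 0.112200
P(Elevator stuck between floors) [OR] = 1 − (1−0.045876) × (1−0.112200) = 0.152929
Rounded to 4 decimal places: P(Elevator stuck between floors) ≈ 0.1529.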